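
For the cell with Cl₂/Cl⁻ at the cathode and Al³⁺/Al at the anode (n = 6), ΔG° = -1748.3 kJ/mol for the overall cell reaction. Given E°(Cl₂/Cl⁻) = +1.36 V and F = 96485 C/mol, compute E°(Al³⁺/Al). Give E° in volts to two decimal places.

-1.66 V

E°cell = −ΔG°/(nF) = −(-1748.3×10³)/((6)(96485)) = +3.020 V.
Since Cl₂/Cl⁻ is the cathode and Al³⁺/Al the anode, E°cell = E°(Cl₂/Cl⁻) − E°(Al³⁺/Al).
So E°(Al³⁺/Al) = E°(Cl₂/Cl⁻) − E°cell = (+1.36) − (+3.020) = -1.66 V.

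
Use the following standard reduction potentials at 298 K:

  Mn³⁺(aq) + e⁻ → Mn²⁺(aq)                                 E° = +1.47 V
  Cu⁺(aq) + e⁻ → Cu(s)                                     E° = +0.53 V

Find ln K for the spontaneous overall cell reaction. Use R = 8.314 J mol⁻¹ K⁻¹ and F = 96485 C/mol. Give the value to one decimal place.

Cathode: Mn³⁺/Mn²⁺; anode: Cu⁺/Cu. E°cell = (+1.47) − (+0.53) = +0.94 V, with n = 1.
ΔG° = −nFE° = −RT ln K, so ln K = nFE°/(RT) = (1)(96485)(+0.94) / ((8.314)(298)) = 36.607.

36.6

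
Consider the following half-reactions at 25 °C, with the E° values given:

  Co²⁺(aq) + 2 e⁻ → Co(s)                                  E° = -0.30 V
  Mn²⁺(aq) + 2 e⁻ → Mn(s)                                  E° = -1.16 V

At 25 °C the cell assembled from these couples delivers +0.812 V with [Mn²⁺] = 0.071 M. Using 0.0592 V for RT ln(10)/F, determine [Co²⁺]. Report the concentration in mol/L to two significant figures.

Co²⁺/Co is the cathode, Mn²⁺/Mn the anode: E°cell = +0.86 V, n = 2.
Overall reaction: Co²⁺(aq) + Mn(s) → Co(s) + Mn²⁺(aq); Q = [Mn²⁺]^1/[Co²⁺]^1.
From E = E° − (0.0592/n) log Q: log Q = (E° − E)·n/0.0592 = (+0.86 − (+0.812))·2/0.0592 = 1.6216.
So 1·log[Co²⁺] = 1·log(0.071) − log Q = -1.1487 − (1.6216) = -2.7703; [Co²⁺] = 10^(-2.7703) ≈ 0.0017 M.

0.0017 M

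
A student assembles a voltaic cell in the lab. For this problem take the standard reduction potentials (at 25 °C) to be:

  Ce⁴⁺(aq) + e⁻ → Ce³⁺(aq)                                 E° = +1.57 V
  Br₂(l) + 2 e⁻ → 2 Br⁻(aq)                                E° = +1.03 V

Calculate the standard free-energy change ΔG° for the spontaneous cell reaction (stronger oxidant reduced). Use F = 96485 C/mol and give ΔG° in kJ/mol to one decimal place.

Ce⁴⁺/Ce³⁺ (E° = +1.57 V) is the cathode; Br₂/Br⁻ (E° = +1.03 V) is the anode, so E°cell = +0.54 V.
Balancing electrons gives n = 2 (lcm of 1 and 2).
ΔG° = −nFE° = −(2)(96485)(+0.54) = -104,204 J = -104.2 kJ/mol.

-104.2 kJ/mol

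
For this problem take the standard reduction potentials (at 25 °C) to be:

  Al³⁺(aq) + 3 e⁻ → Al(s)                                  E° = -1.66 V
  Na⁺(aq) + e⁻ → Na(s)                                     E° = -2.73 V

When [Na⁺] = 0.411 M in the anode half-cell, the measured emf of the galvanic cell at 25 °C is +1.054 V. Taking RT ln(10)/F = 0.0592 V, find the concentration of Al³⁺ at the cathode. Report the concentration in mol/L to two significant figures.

Al³⁺/Al is the cathode, Na⁺/Na the anode: E°cell = +1.07 V, n = 3.
Overall reaction: Al³⁺(aq) + 3 Na(s) → Al(s) + 3 Na⁺(aq); Q = [Na⁺]^3/[Al³⁺]^1.
From E = E° − (0.0592/n) log Q: log Q = (E° − E)·n/0.0592 = (+1.07 − (+1.054))·3/0.0592 = 0.8108.
So 1·log[Al³⁺] = 3·log(0.411) − log Q = -1.1585 − (0.8108) = -1.9693; [Al³⁺] = 10^(-1.9693) ≈ 0.011 M.

0.011 M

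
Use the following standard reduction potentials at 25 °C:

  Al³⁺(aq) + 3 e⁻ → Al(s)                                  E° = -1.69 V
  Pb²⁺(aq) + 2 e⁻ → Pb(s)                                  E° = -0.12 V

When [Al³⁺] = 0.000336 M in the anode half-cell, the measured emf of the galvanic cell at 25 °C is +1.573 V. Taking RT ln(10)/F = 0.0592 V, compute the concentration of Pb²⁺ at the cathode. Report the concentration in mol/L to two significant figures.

0.0061 M

Pb²⁺/Pb is the cathode, Al³⁺/Al the anode: E°cell = +1.57 V, n = 6.
Overall reaction: 3 Pb²⁺(aq) + 2 Al(s) → 3 Pb(s) + 2 Al³⁺(aq); Q = [Al³⁺]^2/[Pb²⁺]^3.
From E = E° − (0.0592/n) log Q: log Q = (E° − E)·n/0.0592 = (+1.57 − (+1.573))·6/0.0592 = -0.3041.
So 3·log[Pb²⁺] = 2·log(0.000336) − log Q = -6.9473 − (-0.3041) = -6.6432; log[Pb²⁺] = -6.6432 / 3 = -2.2144; [Pb²⁺] = 10^(-2.2144) ≈ 0.0061 M.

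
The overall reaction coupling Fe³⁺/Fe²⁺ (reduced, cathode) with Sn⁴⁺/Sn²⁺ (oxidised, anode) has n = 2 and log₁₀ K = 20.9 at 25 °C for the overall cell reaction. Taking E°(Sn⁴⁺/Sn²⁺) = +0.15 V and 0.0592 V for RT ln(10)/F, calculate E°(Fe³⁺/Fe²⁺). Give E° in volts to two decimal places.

+0.77 V

E°cell = (0.0592/n)·log K = (0.0592/2)(20.9) = +0.619 V.
Since Fe³⁺/Fe²⁺ is the cathode and Sn⁴⁺/Sn²⁺ the anode, E°cell = E°(Fe³⁺/Fe²⁺) − E°(Sn⁴⁺/Sn²⁺).
So E°(Fe³⁺/Fe²⁺) = E°cell + E°(Sn⁴⁺/Sn²⁺) = +0.619 + (+0.15) = +0.77 V.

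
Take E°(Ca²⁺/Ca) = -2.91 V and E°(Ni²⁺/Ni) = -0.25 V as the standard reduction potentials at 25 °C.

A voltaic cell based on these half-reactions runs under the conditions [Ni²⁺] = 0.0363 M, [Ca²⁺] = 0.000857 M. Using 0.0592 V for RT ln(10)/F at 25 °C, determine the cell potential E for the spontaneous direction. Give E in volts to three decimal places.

+2.708 V

Ni²⁺/Ni is the cathode (higher E°), Ca²⁺/Ca the anode: E°cell = -0.25 − (-2.91) = +2.66 V, n = 2.
Overall: Ni²⁺(aq) + Ca(s) → Ni(s) + Ca²⁺(aq)
Q = [Ca²⁺] / ([Ni²⁺]); log Q = -1.627.
E = E° − (0.0592/n) log Q = +2.66 − (0.0592/2)(-1.627) = +2.708 V.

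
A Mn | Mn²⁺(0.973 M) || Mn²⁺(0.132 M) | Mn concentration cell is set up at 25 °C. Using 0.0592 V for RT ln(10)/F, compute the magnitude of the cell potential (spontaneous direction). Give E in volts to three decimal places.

For a concentration cell E°cell = 0. The 0.973 M side is the cathode (reduction is favoured where [Mn²⁺] is higher).
With n = 2, E = −(0.0592/2) log([Mn²⁺]ₐₙ/[Mn²⁺]꜀ₐₜ) = −(0.0592/2) log(0.132/0.973) = −(0.0592/2)(-0.868) = +0.026 V.

+0.026 V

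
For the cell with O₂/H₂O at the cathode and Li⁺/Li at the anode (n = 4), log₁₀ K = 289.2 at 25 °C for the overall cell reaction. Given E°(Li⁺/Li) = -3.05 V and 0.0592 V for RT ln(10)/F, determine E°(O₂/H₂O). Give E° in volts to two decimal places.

+1.23 V

E°cell = (0.0592/n)·log K = (0.0592/4)(289.2) = +4.280 V.
Since O₂/H₂O is the cathode and Li⁺/Li the anode, E°cell = E°(O₂/H₂O) − E°(Li⁺/Li).
So E°(O₂/H₂O) = E°cell + E°(Li⁺/Li) = +4.280 + (-3.05) = +1.23 V.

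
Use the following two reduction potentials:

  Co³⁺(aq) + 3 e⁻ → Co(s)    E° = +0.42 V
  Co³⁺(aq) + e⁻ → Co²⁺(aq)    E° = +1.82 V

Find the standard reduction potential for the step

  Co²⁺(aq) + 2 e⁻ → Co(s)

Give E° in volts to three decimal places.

-0.280 V

Sequential free energies add, so n₃E°₃ = n₁E°₁ + n₂E°₂.
With n₃ = 3, and the known step contributing 1×(+1.82) V, the unknown satisfies 2·E° = 3×(+0.42) − 1×(+1.82) = -0.560.
E° = -0.560 / 2 = -0.280 V.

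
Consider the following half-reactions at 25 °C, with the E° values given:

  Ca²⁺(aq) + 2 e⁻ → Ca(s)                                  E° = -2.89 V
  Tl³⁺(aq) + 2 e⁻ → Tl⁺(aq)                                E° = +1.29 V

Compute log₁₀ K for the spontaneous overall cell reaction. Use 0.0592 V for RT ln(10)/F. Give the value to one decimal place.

Cathode: Tl³⁺/Tl⁺; anode: Ca²⁺/Ca. E°cell = +4.18 V, n = 2.
log K = nE°cell / 0.0592 = (2)(+4.18) / 0.0592 = 141.2.

141.2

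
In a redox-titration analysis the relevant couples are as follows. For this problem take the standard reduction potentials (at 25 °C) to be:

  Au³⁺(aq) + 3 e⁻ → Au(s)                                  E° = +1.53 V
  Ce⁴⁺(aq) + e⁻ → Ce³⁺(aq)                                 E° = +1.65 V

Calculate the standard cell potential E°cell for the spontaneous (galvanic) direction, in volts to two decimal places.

+0.12 V

The Ce⁴⁺/Ce³⁺ couple has the higher reduction potential, so it is the cathode; Au³⁺/Au is oxidised at the anode.
E°cell = E°(cathode) − E°(anode) = (+1.65) − (+1.53) = +0.12 V.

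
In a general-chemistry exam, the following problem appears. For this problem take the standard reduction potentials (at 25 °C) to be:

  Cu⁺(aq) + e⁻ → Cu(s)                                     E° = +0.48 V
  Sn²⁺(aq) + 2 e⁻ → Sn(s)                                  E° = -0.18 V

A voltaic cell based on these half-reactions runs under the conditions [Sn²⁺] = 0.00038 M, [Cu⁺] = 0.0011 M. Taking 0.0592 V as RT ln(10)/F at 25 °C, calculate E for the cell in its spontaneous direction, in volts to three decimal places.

+0.586 V

Cu⁺/Cu is the cathode (higher E°), Sn²⁺/Sn the anode: E°cell = +0.48 − (-0.18) = +0.66 V, n = 2.
Overall: 2 Cu⁺(aq) + Sn(s) → 2 Cu(s) + Sn²⁺(aq)
Q = [Sn²⁺] / ([Cu⁺]^2); log Q = 2.497.
E = E° − (0.0592/n) log Q = +0.66 − (0.0592/2)(2.497) = +0.586 V.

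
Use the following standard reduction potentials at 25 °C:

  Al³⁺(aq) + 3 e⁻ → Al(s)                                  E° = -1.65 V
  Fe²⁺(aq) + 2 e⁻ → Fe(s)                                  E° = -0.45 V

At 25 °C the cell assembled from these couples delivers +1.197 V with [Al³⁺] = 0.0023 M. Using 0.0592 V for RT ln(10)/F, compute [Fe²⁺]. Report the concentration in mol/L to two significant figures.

0.014 M

Fe²⁺/Fe is the cathode, Al³⁺/Al the anode: E°cell = +1.20 V, n = 6.
Overall reaction: 3 Fe²⁺(aq) + 2 Al(s) → 3 Fe(s) + 2 Al³⁺(aq); Q = [Al³⁺]^2/[Fe²⁺]^3.
From E = E° − (0.0592/n) log Q: log Q = (E° − E)·n/0.0592 = (+1.20 − (+1.197))·6/0.0592 = 0.3041.
So 3·log[Fe²⁺] = 2·log(0.0023) − log Q = -5.2765 − (0.3041) = -5.5806; log[Fe²⁺] = -5.5806 / 3 = -1.8602; [Fe²⁺] = 10^(-1.8602) ≈ 0.014 M.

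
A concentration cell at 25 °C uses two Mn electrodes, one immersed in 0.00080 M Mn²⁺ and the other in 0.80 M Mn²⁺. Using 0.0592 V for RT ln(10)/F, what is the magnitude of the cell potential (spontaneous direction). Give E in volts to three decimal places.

For a concentration cell E°cell = 0. The 0.80 M side is the cathode (reduction is favoured where [Mn²⁺] is higher).
With n = 2, E = −(0.0592/2) log([Mn²⁺]ₐₙ/[Mn²⁺]꜀ₐₜ) = −(0.0592/2) log(0.0008/0.8) = −(0.0592/2)(-3.000) = +0.089 V.

+0.089 V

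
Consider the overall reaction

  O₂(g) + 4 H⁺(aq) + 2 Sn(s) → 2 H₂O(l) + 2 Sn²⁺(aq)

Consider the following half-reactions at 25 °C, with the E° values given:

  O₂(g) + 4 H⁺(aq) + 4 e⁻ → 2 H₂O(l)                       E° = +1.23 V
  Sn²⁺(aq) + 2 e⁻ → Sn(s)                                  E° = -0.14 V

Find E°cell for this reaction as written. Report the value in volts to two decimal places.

The O₂/H₂O couple has the higher reduction potential, so it is the cathode; Sn²⁺/Sn is oxidised at the anode.
E°cell = E°(cathode) − E°(anode) = (+1.23) − (-0.14) = +1.37 V.

+1.37 V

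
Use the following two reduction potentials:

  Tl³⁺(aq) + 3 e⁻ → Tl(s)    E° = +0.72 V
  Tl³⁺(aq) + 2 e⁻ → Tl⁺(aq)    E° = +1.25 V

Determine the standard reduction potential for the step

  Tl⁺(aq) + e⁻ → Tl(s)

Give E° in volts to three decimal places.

-0.340 V

Sequential free energies add, so n₃E°₃ = n₁E°₁ + n₂E°₂.
With n₃ = 3, and the known step contributing 2×(+1.25) V, the unknown satisfies 1·E° = 3×(+0.72) − 2×(+1.25) = -0.340.
E° = -0.340 / 1 = -0.340 V.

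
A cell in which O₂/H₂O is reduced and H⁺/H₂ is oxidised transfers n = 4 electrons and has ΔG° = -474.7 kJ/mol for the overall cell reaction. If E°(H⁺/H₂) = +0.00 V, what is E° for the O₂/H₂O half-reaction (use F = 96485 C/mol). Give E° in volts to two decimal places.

+1.23 V

E°cell = −ΔG°/(nF) = −(-474.7×10³)/((4)(96485)) = +1.230 V.
Since O₂/H₂O is the cathode and H⁺/H₂ the anode, E°cell = E°(O₂/H₂O) − E°(H⁺/H₂).
So E°(O₂/H₂O) = E°cell + E°(H⁺/H₂) = +1.230 + (+0.00) = +1.23 V.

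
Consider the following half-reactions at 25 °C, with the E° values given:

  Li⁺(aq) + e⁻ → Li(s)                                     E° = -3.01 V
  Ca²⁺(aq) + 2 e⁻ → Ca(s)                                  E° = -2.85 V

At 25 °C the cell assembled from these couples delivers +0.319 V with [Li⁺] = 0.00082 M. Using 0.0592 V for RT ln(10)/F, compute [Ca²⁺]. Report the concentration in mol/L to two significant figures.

0.16 M

Ca²⁺/Ca is the cathode, Li⁺/Li the anode: E°cell = +0.16 V, n = 2.
Overall reaction: Ca²⁺(aq) + 2 Li(s) → Ca(s) + 2 Li⁺(aq); Q = [Li⁺]^2/[Ca²⁺]^1.
From E = E° − (0.0592/n) log Q: log Q = (E° − E)·n/0.0592 = (+0.16 − (+0.319))·2/0.0592 = -5.3716.
So 1·log[Ca²⁺] = 2·log(0.00082) − log Q = -6.1724 − (-5.3716) = -0.8008; [Ca²⁺] = 10^(-0.8008) ≈ 0.16 M.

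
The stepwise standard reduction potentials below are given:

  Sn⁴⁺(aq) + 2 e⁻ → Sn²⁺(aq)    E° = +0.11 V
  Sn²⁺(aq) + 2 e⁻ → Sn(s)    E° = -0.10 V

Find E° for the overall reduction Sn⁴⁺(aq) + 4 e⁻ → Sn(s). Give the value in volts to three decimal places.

Standard free energies of sequential steps add: ΔG°₃ = ΔG°₁ + ΔG°₂, so n₃E°₃ = n₁E°₁ + n₂E°₂.
E°₃ = (2×+0.11 + 2×-0.10) / 4 = (+0.020) / 4 = +0.005 V.

+0.005 V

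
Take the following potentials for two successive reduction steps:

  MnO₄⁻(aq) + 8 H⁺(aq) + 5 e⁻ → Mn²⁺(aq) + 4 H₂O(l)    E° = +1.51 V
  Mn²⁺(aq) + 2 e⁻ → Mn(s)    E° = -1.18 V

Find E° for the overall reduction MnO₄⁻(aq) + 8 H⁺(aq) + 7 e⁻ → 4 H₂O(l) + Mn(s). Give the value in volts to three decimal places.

+0.741 V

Adding the free-energy changes (−nFE°) of the two steps gives −n₃FE°₃ = −n₁FE°₁ − n₂FE°₂.
E°₃ = (5×+1.51 + 2×-1.18) / 7 = (+5.190) / 7 = +0.741 V.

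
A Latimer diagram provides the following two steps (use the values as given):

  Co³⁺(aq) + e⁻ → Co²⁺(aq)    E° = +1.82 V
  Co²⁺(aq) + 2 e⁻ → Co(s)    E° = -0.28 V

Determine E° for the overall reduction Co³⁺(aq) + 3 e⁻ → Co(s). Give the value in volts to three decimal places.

Adding the free-energy changes (−nFE°) of the two steps gives −n₃FE°₃ = −n₁FE°₁ − n₂FE°₂.
E°₃ = (1×+1.82 + 2×-0.28) / 3 = (+1.260) / 3 = +0.420 V.
E° values themselves are not directly additive — weighting by electron count is essential.

+0.420 V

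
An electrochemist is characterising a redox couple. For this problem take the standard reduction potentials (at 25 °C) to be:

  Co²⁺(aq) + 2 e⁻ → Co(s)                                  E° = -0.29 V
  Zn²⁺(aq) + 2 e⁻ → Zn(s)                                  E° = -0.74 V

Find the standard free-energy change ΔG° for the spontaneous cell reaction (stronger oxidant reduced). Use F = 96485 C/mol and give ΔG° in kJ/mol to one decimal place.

Co²⁺/Co (E° = -0.29 V) is the cathode; Zn²⁺/Zn (E° = -0.74 V) is the anode, so E°cell = +0.45 V.
Balancing electrons gives n = 2 (lcm of 2 and 2).
ΔG° = −nFE° = −(2)(96485)(+0.45) = -86,836 J = -86.8 kJ/mol.

-86.8 kJ/mol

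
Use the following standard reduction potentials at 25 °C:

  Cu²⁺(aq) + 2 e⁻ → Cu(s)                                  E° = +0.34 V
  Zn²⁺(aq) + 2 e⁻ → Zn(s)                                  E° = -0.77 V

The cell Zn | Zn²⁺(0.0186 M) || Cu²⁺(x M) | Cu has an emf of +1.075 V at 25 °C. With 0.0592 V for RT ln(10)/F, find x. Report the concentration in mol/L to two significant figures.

Cu²⁺/Cu is the cathode, Zn²⁺/Zn the anode: E°cell = +1.11 V, n = 2.
Overall reaction: Cu²⁺(aq) + Zn(s) → Cu(s) + Zn²⁺(aq); Q = [Zn²⁺]^1/[Cu²⁺]^1.
From E = E° − (0.0592/n) log Q: log Q = (E° − E)·n/0.0592 = (+1.11 − (+1.075))·2/0.0592 = 1.1824.
So 1·log[Cu²⁺] = 1·log(0.0186) − log Q = -1.7305 − (1.1824) = -2.9129; [Cu²⁺] = 10^(-2.9129) ≈ 0.0012 M.

0.0012 M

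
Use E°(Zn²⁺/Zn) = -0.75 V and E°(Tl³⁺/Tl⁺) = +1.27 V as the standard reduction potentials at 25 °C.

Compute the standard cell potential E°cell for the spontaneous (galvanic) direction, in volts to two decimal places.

The Tl³⁺/Tl⁺ couple has the higher reduction potential, so it is the cathode; Zn²⁺/Zn is oxidised at the anode.
E°cell = E°(cathode) − E°(anode) = (+1.27) − (-0.75) = +2.02 V.
Since E°cell > 0, the reaction is spontaneous under standard conditions.

+2.02 V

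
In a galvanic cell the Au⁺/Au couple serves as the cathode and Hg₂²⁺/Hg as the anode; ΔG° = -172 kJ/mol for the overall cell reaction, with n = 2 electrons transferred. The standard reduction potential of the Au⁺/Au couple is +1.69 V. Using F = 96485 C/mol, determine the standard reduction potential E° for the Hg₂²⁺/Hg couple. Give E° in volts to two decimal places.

+0.80 V

E°cell = −ΔG°/(nF) = −(-172×10³)/((2)(96485)) = +0.891 V.
Since Au⁺/Au is the cathode and Hg₂²⁺/Hg the anode, E°cell = E°(Au⁺/Au) − E°(Hg₂²⁺/Hg).
So E°(Hg₂²⁺/Hg) = E°(Au⁺/Au) − E°cell = (+1.69) − (+0.891) = +0.80 V.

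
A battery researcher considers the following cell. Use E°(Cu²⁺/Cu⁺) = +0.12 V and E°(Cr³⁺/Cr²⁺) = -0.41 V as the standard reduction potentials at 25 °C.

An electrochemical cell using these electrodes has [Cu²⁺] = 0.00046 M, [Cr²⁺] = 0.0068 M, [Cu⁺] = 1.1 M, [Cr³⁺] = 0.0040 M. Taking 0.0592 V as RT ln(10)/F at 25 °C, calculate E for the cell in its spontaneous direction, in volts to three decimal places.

Cu²⁺/Cu⁺ is the cathode (higher E°), Cr³⁺/Cr²⁺ the anode: E°cell = +0.12 − (-0.41) = +0.53 V, n = 1.
Overall: Cu²⁺(aq) + Cr²⁺(aq) → Cu⁺(aq) + Cr³⁺(aq)
Q = [Cu⁺]·[Cr³⁺] / ([Cu²⁺]·[Cr²⁺]); log Q = 3.148.
E = E° − (0.0592/n) log Q = +0.53 − (0.0592/1)(3.148) = +0.344 V.

+0.344 V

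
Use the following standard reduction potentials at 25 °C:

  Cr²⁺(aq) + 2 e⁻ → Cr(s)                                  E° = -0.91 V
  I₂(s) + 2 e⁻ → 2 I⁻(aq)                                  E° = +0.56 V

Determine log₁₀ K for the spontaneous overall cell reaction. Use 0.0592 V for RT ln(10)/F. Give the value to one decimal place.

Cathode: I₂/I⁻; anode: Cr²⁺/Cr. E°cell = +1.47 V, n = 2.
log K = nE°cell / 0.0592 = (2)(+1.47) / 0.0592 = 49.7.

49.7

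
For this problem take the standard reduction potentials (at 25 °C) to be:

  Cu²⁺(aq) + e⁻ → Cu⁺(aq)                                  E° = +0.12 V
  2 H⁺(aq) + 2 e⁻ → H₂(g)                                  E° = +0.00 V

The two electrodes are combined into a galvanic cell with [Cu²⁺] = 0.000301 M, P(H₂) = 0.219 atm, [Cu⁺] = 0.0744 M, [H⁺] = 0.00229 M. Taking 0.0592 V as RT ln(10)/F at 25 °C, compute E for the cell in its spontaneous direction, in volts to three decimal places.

+0.115 V

Cu²⁺/Cu⁺ is the cathode (higher E°), H⁺/H₂ the anode: E°cell = +0.12 − (+0.00) = +0.12 V, n = 2.
Overall: 2 Cu²⁺(aq) + H₂(g) → 2 Cu⁺(aq) + 2 H⁺(aq)
Q = [Cu⁺]^2·[H⁺]^2 / ([Cu²⁺]^2·P(H₂)); log Q = 0.165.
E = E° − (0.0592/n) log Q = +0.12 − (0.0592/2)(0.165) = +0.115 V.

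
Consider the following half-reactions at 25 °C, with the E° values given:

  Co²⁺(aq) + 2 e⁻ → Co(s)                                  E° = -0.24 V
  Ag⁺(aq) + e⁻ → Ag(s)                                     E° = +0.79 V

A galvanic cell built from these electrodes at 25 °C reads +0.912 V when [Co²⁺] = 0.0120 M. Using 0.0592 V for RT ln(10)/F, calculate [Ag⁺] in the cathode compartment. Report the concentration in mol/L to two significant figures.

0.0011 M

Ag⁺/Ag is the cathode, Co²⁺/Co the anode: E°cell = +1.03 V, n = 2.
Overall reaction: 2 Ag⁺(aq) + Co(s) → 2 Ag(s) + Co²⁺(aq); Q = [Co²⁺]^1/[Ag⁺]^2.
From E = E° − (0.0592/n) log Q: log Q = (E° − E)·n/0.0592 = (+1.03 − (+0.912))·2/0.0592 = 3.9865.
So 2·log[Ag⁺] = 1·log(0.012) − log Q = -1.9208 − (3.9865) = -5.9073; log[Ag⁺] = -5.9073 / 2 = -2.9537; [Ag⁺] = 10^(-2.9537) ≈ 0.0011 M.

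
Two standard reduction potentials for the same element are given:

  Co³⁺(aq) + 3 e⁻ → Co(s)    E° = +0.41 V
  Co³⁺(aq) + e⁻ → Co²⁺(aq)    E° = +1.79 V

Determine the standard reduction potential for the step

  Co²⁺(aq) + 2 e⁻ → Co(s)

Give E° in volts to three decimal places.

Sequential free energies add, so n₃E°₃ = n₁E°₁ + n₂E°₂.
With n₃ = 3, and the known step contributing 1×(+1.79) V, the unknown satisfies 2·E° = 3×(+0.41) − 1×(+1.79) = -0.560.
E° = -0.560 / 2 = -0.280 V.

-0.280 V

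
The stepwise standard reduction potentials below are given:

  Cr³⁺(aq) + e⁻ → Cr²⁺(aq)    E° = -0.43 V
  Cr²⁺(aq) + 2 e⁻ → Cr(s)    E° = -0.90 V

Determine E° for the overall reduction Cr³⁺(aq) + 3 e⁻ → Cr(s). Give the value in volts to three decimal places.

Since ΔG° = −nFE° is additive over sequential reductions, n₃E°₃ = n₁E°₁ + n₂E°₂.
E°₃ = (1×-0.43 + 2×-0.90) / 3 = (-2.230) / 3 = -0.743 V.

-0.743 V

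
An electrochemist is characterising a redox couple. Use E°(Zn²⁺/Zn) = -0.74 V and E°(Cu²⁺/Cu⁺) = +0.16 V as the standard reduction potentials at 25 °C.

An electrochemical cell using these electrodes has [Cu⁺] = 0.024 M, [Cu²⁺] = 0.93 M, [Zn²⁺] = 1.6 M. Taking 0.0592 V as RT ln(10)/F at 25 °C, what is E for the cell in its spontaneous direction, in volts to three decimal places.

+0.988 V

Cu²⁺/Cu⁺ is the cathode (higher E°), Zn²⁺/Zn the anode: E°cell = +0.16 − (-0.74) = +0.90 V, n = 2.
Overall: 2 Cu²⁺(aq) + Zn(s) → 2 Cu⁺(aq) + Zn²⁺(aq)
Q = [Cu⁺]^2·[Zn²⁺] / ([Cu²⁺]^2); log Q = -2.972.
E = E° − (0.0592/n) log Q = +0.90 − (0.0592/2)(-2.972) = +0.988 V.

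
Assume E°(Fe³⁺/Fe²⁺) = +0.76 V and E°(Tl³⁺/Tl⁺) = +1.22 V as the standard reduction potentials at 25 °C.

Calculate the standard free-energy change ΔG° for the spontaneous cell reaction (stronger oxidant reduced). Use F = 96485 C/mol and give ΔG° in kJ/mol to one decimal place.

-88.8 kJ/mol

Tl³⁺/Tl⁺ (E° = +1.22 V) is the cathode; Fe³⁺/Fe²⁺ (E° = +0.76 V) is the anode, so E°cell = +0.46 V.
Balancing electrons gives n = 2 (lcm of 2 and 1).
ΔG° = −nFE° = −(2)(96485)(+0.46) = -88,766 J = -88.8 kJ/mol.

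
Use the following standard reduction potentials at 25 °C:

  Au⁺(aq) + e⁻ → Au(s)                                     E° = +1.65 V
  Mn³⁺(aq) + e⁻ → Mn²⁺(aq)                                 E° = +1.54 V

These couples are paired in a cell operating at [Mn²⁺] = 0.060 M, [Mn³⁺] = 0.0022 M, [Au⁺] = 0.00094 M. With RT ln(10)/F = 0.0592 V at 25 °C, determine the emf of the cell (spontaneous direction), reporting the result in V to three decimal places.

+0.016 V

Au⁺/Au is the cathode (higher E°), Mn³⁺/Mn²⁺ the anode: E°cell = +1.65 − (+1.54) = +0.11 V, n = 1.
Overall: Au⁺(aq) + Mn²⁺(aq) → Au(s) + Mn³⁺(aq)
Q = [Mn³⁺] / ([Au⁺]·[Mn²⁺]); log Q = 1.591.
E = E° − (0.0592/n) log Q = +0.11 − (0.0592/1)(1.591) = +0.016 V.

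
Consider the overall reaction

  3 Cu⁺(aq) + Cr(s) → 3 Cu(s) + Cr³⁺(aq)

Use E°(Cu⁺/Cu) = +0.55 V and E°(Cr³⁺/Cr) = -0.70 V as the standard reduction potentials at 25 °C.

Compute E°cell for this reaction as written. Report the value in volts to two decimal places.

+1.25 V

The Cu⁺/Cu couple has the higher reduction potential, so it is the cathode; Cr³⁺/Cr is oxidised at the anode.
E°cell = E°(cathode) − E°(anode) = (+0.55) − (-0.70) = +1.25 V.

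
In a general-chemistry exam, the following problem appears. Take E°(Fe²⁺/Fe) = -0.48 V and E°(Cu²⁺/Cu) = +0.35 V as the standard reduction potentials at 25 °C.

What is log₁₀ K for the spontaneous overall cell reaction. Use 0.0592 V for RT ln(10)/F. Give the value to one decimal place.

Cathode: Cu²⁺/Cu; anode: Fe²⁺/Fe. E°cell = +0.83 V, n = 2.
log K = nE°cell / 0.0592 = (2)(+0.83) / 0.0592 = 28.0.

28.0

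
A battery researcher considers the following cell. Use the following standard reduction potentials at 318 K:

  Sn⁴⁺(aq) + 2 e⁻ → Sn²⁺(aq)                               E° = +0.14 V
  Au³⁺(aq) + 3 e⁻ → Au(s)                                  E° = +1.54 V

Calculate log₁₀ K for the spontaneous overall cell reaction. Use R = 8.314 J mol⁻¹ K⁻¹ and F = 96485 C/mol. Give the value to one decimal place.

133.1

Cathode: Au³⁺/Au; anode: Sn⁴⁺/Sn²⁺. E°cell = (+1.54) − (+0.14) = +1.40 V, with n = 6.
ΔG° = −nFE° = −RT ln K, so ln K = nFE°/(RT) = (6)(96485)(+1.40) / ((8.314)(318)) = 306.550.
log₁₀ K = 306.550 / ln 10 = 133.1.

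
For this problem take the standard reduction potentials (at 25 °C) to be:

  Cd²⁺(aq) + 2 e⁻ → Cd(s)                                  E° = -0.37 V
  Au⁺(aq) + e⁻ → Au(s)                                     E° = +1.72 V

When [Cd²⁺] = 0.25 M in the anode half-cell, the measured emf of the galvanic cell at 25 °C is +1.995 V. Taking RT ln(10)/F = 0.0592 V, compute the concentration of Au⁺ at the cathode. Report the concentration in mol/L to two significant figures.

0.012 M

Au⁺/Au is the cathode, Cd²⁺/Cd the anode: E°cell = +2.09 V, n = 2.
Overall reaction: 2 Au⁺(aq) + Cd(s) → 2 Au(s) + Cd²⁺(aq); Q = [Cd²⁺]^1/[Au⁺]^2.
From E = E° − (0.0592/n) log Q: log Q = (E° − E)·n/0.0592 = (+2.09 − (+1.995))·2/0.0592 = 3.2095.
So 2·log[Au⁺] = 1·log(0.25) − log Q = -0.6021 − (3.2095) = -3.8116; log[Au⁺] = -3.8116 / 2 = -1.9058; [Au⁺] = 10^(-1.9058) ≈ 0.012 M.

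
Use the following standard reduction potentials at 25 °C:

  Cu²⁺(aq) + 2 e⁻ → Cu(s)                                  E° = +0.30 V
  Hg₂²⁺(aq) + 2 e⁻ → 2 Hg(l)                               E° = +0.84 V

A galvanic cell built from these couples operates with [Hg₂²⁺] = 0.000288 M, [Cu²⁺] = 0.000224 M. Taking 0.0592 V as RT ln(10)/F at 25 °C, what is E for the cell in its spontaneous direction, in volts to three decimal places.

+0.543 V

Hg₂²⁺/Hg is the cathode (higher E°), Cu²⁺/Cu the anode: E°cell = +0.84 − (+0.30) = +0.54 V, n = 2.
Overall: Hg₂²⁺(aq) + Cu(s) → 2 Hg(l) + Cu²⁺(aq)
Q = [Cu²⁺] / ([Hg₂²⁺]); log Q = -0.109.
E = E° − (0.0592/n) log Q = +0.54 − (0.0592/2)(-0.109) = +0.543 V.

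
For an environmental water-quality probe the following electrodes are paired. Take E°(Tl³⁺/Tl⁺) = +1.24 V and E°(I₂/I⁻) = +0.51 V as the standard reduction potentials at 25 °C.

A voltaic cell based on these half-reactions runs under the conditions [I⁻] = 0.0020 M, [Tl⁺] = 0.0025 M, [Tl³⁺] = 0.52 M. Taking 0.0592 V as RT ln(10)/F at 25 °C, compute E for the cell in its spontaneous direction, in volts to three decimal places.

+0.639 V

Tl³⁺/Tl⁺ is the cathode (higher E°), I₂/I⁻ the anode: E°cell = +1.24 − (+0.51) = +0.73 V, n = 2.
Overall: Tl³⁺(aq) + 2 I⁻(aq) → Tl⁺(aq) + I₂(s)
Q = [Tl⁺] / ([Tl³⁺]·[I⁻]^2); log Q = 3.080.
E = E° − (0.0592/n) log Q = +0.73 − (0.0592/2)(3.080) = +0.639 V.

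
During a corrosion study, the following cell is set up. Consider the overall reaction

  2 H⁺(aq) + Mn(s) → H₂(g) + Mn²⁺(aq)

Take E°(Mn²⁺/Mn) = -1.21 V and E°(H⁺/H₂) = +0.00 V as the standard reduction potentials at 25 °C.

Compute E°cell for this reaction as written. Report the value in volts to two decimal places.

The H⁺/H₂ couple has the higher reduction potential, so it is the cathode; Mn²⁺/Mn is oxidised at the anode.
E°cell = E°(cathode) − E°(anode) = (+0.00) − (-1.21) = +1.21 V.
Since E°cell > 0, the reaction is spontaneous under standard conditions.

+1.21 V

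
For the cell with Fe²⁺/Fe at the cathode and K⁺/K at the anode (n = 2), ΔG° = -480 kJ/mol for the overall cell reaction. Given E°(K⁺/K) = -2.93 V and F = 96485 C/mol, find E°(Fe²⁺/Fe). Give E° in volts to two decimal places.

-0.44 V

E°cell = −ΔG°/(nF) = −(-480×10³)/((2)(96485)) = +2.487 V.
Since Fe²⁺/Fe is the cathode and K⁺/K the anode, E°cell = E°(Fe²⁺/Fe) − E°(K⁺/K).
So E°(Fe²⁺/Fe) = E°cell + E°(K⁺/K) = +2.487 + (-2.93) = -0.44 V.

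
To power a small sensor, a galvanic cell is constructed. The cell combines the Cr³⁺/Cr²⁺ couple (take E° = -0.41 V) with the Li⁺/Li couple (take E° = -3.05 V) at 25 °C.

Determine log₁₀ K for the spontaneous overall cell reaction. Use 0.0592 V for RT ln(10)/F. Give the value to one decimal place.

Cathode: Cr³⁺/Cr²⁺; anode: Li⁺/Li. E°cell = +2.64 V, n = 1.
log K = nE°cell / 0.0592 = (1)(+2.64) / 0.0592 = 44.6.

44.6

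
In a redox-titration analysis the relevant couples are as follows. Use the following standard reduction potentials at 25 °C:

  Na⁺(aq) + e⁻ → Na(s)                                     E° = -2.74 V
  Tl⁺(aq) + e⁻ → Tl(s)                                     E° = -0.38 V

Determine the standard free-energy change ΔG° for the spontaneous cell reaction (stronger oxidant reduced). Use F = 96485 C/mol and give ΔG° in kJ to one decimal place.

Tl⁺/Tl (E° = -0.38 V) is the cathode; Na⁺/Na (E° = -2.74 V) is the anode, so E°cell = +2.36 V.
Balancing electrons gives n = 1 (lcm of 1 and 1).
ΔG° = −nFE° = −(1)(96485)(+2.36) = -227,705 J = -227.7 kJ.

-227.7 kJ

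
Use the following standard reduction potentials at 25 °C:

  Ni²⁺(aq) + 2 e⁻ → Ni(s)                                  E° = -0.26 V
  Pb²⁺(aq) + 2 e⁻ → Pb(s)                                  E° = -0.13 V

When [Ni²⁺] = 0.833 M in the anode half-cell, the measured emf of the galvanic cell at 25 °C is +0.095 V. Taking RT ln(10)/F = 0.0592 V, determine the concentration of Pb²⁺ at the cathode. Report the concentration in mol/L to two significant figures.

Pb²⁺/Pb is the cathode, Ni²⁺/Ni the anode: E°cell = +0.13 V, n = 2.
Overall reaction: Pb²⁺(aq) + Ni(s) → Pb(s) + Ni²⁺(aq); Q = [Ni²⁺]^1/[Pb²⁺]^1.
From E = E° − (0.0592/n) log Q: log Q = (E° − E)·n/0.0592 = (+0.13 − (+0.095))·2/0.0592 = 1.1824.
So 1·log[Pb²⁺] = 1·log(0.833) − log Q = -0.0794 − (1.1824) = -1.2618; [Pb²⁺] = 10^(-1.2618) ≈ 0.055 M.

0.055 M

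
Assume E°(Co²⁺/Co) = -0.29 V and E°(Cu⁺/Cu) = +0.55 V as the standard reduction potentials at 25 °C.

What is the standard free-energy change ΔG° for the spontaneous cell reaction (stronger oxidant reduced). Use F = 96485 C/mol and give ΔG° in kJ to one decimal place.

Cu⁺/Cu (E° = +0.55 V) is the cathode; Co²⁺/Co (E° = -0.29 V) is the anode, so E°cell = +0.84 V.
Balancing electrons gives n = 2 (lcm of 1 and 2).
ΔG° = −nFE° = −(2)(96485)(+0.84) = -162,095 J = -162.1 kJ.

-162.1 kJ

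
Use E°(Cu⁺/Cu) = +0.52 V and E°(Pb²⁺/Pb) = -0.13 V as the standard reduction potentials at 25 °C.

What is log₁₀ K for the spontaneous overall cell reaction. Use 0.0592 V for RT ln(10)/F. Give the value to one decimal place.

Cathode: Cu⁺/Cu; anode: Pb²⁺/Pb. E°cell = +0.65 V, n = 2.
log K = nE°cell / 0.0592 = (2)(+0.65) / 0.0592 = 22.0.

22.0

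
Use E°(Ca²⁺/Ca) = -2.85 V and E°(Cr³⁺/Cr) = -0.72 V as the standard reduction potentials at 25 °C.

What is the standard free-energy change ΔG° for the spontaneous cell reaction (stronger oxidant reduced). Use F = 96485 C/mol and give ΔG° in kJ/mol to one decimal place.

-1233.1 kJ/mol

Cr³⁺/Cr (E° = -0.72 V) is the cathode; Ca²⁺/Ca (E° = -2.85 V) is the anode, so E°cell = +2.13 V.
Balancing electrons gives n = 6 (lcm of 3 and 2).
ΔG° = −nFE° = −(6)(96485)(+2.13) = -1,233,078 J = -1233.1 kJ/mol.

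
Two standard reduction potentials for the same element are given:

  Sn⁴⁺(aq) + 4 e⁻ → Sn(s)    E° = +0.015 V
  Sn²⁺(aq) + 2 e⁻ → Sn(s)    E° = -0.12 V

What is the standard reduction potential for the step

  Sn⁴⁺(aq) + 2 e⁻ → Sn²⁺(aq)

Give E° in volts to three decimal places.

+0.150 V

Sequential free energies add, so n₃E°₃ = n₁E°₁ + n₂E°₂.
With n₃ = 4, and the known step contributing 2×(-0.12) V, the unknown satisfies 2·E° = 4×(+0.015) − 2×(-0.12) = +0.300.
E° = +0.300 / 2 = +0.150 V.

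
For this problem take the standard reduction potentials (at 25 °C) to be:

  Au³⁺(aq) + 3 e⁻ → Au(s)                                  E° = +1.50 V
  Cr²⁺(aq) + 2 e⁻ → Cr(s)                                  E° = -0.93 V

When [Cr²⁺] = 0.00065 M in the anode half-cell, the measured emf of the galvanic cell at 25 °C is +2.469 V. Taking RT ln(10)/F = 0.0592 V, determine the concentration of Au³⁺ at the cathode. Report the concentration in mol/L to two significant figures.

0.0016 M

Au³⁺/Au is the cathode, Cr²⁺/Cr the anode: E°cell = +2.43 V, n = 6.
Overall reaction: 2 Au³⁺(aq) + 3 Cr(s) → 2 Au(s) + 3 Cr²⁺(aq); Q = [Cr²⁺]^3/[Au³⁺]^2.
From E = E° − (0.0592/n) log Q: log Q = (E° − E)·n/0.0592 = (+2.43 − (+2.469))·6/0.0592 = -3.9527.
So 2·log[Au³⁺] = 3·log(0.00065) − log Q = -9.5613 − (-3.9527) = -5.6086; log[Au³⁺] = -5.6086 / 2 = -2.8043; [Au³⁺] = 10^(-2.8043) ≈ 0.0016 M.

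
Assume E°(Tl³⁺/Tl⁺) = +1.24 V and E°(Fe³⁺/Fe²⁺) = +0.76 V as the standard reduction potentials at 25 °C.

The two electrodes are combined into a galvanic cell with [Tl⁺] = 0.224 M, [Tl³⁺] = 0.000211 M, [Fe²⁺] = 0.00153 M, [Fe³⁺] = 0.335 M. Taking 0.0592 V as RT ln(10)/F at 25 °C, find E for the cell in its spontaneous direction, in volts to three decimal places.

Tl³⁺/Tl⁺ is the cathode (higher E°), Fe³⁺/Fe²⁺ the anode: E°cell = +1.24 − (+0.76) = +0.48 V, n = 2.
Overall: Tl³⁺(aq) + 2 Fe²⁺(aq) → Tl⁺(aq) + 2 Fe³⁺(aq)
Q = [Tl⁺]·[Fe³⁺]^2 / ([Tl³⁺]·[Fe²⁺]^2); log Q = 7.707.
E = E° − (0.0592/n) log Q = +0.48 − (0.0592/2)(7.707) = +0.252 V.

+0.252 V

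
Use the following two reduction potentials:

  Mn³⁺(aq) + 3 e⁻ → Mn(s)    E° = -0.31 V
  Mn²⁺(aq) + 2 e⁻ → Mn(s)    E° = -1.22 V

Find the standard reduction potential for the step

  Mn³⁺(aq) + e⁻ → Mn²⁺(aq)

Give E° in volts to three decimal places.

+1.510 V

Sequential free energies add, so n₃E°₃ = n₁E°₁ + n₂E°₂.
With n₃ = 3, and the known step contributing 2×(-1.22) V, the unknown satisfies 1·E° = 3×(-0.31) − 2×(-1.22) = +1.510.
E° = +1.510 / 1 = +1.510 V.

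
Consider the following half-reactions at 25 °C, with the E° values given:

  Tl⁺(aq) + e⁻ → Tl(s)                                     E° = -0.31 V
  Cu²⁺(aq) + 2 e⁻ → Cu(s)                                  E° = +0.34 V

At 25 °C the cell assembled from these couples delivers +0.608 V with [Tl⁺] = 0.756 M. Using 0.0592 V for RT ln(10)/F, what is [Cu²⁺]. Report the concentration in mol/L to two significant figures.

0.022 M

Cu²⁺/Cu is the cathode, Tl⁺/Tl the anode: E°cell = +0.65 V, n = 2.
Overall reaction: Cu²⁺(aq) + 2 Tl(s) → Cu(s) + 2 Tl⁺(aq); Q = [Tl⁺]^2/[Cu²⁺]^1.
From E = E° − (0.0592/n) log Q: log Q = (E° − E)·n/0.0592 = (+0.65 − (+0.608))·2/0.0592 = 1.4189.
So 1·log[Cu²⁺] = 2·log(0.756) − log Q = -0.2430 − (1.4189) = -1.6619; [Cu²⁺] = 10^(-1.6619) ≈ 0.022 M.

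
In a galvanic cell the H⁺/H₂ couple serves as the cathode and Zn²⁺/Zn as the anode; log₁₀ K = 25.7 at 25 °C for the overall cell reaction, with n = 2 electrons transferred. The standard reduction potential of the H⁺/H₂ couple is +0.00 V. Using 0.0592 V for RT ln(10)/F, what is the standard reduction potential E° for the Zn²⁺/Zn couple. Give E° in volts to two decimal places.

-0.76 V

E°cell = (0.0592/n)·log K = (0.0592/2)(25.7) = +0.761 V.
Since H⁺/H₂ is the cathode and Zn²⁺/Zn the anode, E°cell = E°(H⁺/H₂) − E°(Zn²⁺/Zn).
So E°(Zn²⁺/Zn) = E°(H⁺/H₂) − E°cell = (+0.00) − (+0.761) = -0.76 V.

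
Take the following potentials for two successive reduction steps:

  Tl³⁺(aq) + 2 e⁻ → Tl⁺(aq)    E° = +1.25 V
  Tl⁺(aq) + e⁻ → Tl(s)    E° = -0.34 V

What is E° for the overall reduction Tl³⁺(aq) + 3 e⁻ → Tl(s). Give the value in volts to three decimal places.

Adding the free-energy changes (−nFE°) of the two steps gives −n₃FE°₃ = −n₁FE°₁ − n₂FE°₂.
E°₃ = (2×+1.25 + 1×-0.34) / 3 = (+2.160) / 3 = +0.720 V.

+0.720 V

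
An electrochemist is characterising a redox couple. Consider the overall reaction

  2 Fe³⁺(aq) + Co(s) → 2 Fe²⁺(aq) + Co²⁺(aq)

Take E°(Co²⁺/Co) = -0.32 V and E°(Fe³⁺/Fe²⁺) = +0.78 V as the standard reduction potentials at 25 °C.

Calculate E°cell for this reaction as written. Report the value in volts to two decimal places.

+1.10 V

The Fe³⁺/Fe²⁺ couple has the higher reduction potential, so it is the cathode; Co²⁺/Co is oxidised at the anode.
E°cell = E°(cathode) − E°(anode) = (+0.78) − (-0.32) = +1.10 V.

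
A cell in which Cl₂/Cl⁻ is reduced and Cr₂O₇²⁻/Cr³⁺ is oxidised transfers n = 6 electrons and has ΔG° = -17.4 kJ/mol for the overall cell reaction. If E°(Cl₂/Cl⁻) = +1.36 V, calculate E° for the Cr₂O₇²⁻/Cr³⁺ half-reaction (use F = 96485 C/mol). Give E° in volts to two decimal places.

E°cell = −ΔG°/(nF) = −(-17.4×10³)/((6)(96485)) = +0.030 V.
Since Cl₂/Cl⁻ is the cathode and Cr₂O₇²⁻/Cr³⁺ the anode, E°cell = E°(Cl₂/Cl⁻) − E°(Cr₂O₇²⁻/Cr³⁺).
So E°(Cr₂O₇²⁻/Cr³⁺) = E°(Cl₂/Cl⁻) − E°cell = (+1.36) − (+0.030) = +1.33 V.

+1.33 V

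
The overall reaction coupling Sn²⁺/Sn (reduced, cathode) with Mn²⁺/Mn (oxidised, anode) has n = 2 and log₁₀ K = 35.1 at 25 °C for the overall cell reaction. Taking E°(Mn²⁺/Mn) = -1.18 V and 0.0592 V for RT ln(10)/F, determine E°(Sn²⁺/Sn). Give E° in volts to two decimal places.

-0.14 V

E°cell = (0.0592/n)·log K = (0.0592/2)(35.1) = +1.039 V.
Since Sn²⁺/Sn is the cathode and Mn²⁺/Mn the anode, E°cell = E°(Sn²⁺/Sn) − E°(Mn²⁺/Mn).
So E°(Sn²⁺/Sn) = E°cell + E°(Mn²⁺/Mn) = +1.039 + (-1.18) = -0.14 V.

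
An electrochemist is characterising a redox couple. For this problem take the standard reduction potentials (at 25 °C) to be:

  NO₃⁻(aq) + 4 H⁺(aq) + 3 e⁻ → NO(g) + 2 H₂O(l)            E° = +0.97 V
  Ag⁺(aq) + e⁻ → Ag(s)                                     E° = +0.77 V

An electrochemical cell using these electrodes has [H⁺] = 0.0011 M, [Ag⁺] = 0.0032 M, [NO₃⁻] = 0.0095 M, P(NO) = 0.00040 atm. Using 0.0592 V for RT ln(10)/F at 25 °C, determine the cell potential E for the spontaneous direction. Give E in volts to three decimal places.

+0.141 V

NO₃⁻/NO is the cathode (higher E°), Ag⁺/Ag the anode: E°cell = +0.97 − (+0.77) = +0.20 V, n = 3.
Overall: NO₃⁻(aq) + 4 H⁺(aq) + 3 Ag(s) → NO(g) + 2 H₂O(l) + 3 Ag⁺(aq)
Q = P(NO)·[Ag⁺]^3 / ([NO₃⁻]·[H⁺]^4); log Q = 2.974.
E = E° − (0.0592/n) log Q = +0.20 − (0.0592/3)(2.974) = +0.141 V.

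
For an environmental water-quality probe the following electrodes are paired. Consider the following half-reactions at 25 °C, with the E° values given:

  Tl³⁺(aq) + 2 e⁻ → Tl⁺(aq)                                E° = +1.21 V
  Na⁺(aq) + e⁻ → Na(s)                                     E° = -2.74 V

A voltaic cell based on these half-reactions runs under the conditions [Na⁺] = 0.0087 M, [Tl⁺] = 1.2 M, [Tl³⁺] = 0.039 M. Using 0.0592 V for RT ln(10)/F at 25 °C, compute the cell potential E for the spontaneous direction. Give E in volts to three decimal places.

Tl³⁺/Tl⁺ is the cathode (higher E°), Na⁺/Na the anode: E°cell = +1.21 − (-2.74) = +3.95 V, n = 2.
Overall: Tl³⁺(aq) + 2 Na(s) → Tl⁺(aq) + 2 Na⁺(aq)
Q = [Tl⁺]·[Na⁺]^2 / ([Tl³⁺]); log Q = -2.633.
E = E° − (0.0592/n) log Q = +3.95 − (0.0592/2)(-2.633) = +4.028 V.

+4.028 V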